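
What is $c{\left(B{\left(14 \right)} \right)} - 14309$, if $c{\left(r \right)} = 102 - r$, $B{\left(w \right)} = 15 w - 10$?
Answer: $-14407$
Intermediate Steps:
$B{\left(w \right)} = -10 + 15 w$
$c{\left(B{\left(14 \right)} \right)} - 14309 = \left(102 - \left(-10 + 15 \cdot 14\right)\right) - 14309 = \left(102 - \left(-10 + 210\right)\right) - 14309 = \left(102 - 200\right) - 14309 = -98 - 14309 = -14407$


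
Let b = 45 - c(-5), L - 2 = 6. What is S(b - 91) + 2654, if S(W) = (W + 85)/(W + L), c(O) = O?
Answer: 7958/3 ≈ 2652.7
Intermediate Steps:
L = 8 (L = 2 + 6 = 8)
b = 50 (b = 45 - 1*(-5) = 45 + 5 = 50)
S(W) = (85 + W)/(8 + W) (S(W) = (W + 85)/(W + 8) = (85 + W)/(8 + W))
S(b - 91) + 2654 = (85 + (50 - 91))/(8 + (50 - 91)) + 2654 = (85 - 41)/(8 - 41) + 2654 = 44/(-33) + 2654 = -1/33*44 + 2654 = -4/3 + 2654 = 7958/3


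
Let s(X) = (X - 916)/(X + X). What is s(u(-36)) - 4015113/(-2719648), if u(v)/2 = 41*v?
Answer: 2139051601/1003550112 ≈ 2.1315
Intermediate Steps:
u(v) = 82*v (u(v) = 2*(41*v) = 82*v)
s(X) = (-916 + X)/(2*X) (s(X) = (-916 + X)/((2*X)) = (-916 + X)*(1/(2*X)) = (-916 + X)/(2*X))
s(u(-36)) - 4015113/(-2719648) = (-916 + 82*(-36))/(2*((82*(-36)))) - 4015113/(-2719648) = (½)*(-916 - 2952)/(-2952) - 4015113*(-1)/2719648 = (½)*(-1/2952)*(-3868) - 1*(-4015113/2719648) = 967/1476 + 4015113/2719648 = 2139051601/1003550112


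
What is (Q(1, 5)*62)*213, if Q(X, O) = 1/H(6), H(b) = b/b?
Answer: 13206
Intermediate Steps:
H(b) = 1
Q(X, O) = 1 (Q(X, O) = 1/1 = 1)
(Q(1, 5)*62)*213 = (1*62)*213 = 62*213 = 13206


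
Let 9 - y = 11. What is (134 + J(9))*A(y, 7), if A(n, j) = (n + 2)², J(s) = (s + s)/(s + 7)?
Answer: 0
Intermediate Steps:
y = -2 (y = 9 - 1*11 = 9 - 11 = -2)
J(s) = 2*s/(7 + s) (J(s) = (2*s)/(7 + s) = 2*s/(7 + s))
A(n, j) = (2 + n)²
(134 + J(9))*A(y, 7) = (134 + 2*9/(7 + 9))*(2 - 2)² = (134 + 2*9/16)*0² = (134 + 2*9*(1/16))*0 = (134 + 9/8)*0 = (1081/8)*0 = 0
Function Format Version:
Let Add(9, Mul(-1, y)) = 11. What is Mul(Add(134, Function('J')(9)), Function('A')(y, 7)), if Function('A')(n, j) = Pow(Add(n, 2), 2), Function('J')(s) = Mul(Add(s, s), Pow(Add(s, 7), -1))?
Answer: 0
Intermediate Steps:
y = -2 (y = Add(9, Mul(-1, 11)) = Add(9, -11) = -2)
Function('J')(s) = Mul(2, s, Pow(Add(7, s), -1)) (Function('J')(s) = Mul(Mul(2, s), Pow(Add(7, s), -1)) = Mul(2, s, Pow(Add(7, s), -1)))
Function('A')(n, j) = Pow(Add(2, n), 2)
Mul(Add(134, Function('J')(9)), Function('A')(y, 7)) = Mul(Add(134, Mul(2, 9, Pow(Add(7, 9), -1))), Pow(Add(2, -2), 2)) = Mul(Add(134, Mul(2, 9, Pow(16, -1))), Pow(0, 2)) = Mul(Add(134, Mul(2, 9, Rational(1, 16))), 0) = Mul(Add(134, Rational(9, 8)), 0) = Mul(Rational(1081, 8), 0) = 0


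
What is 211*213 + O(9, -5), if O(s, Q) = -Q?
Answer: 44948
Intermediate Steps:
211*213 + O(9, -5) = 211*213 - 1*(-5) = 44943 + 5 = 44948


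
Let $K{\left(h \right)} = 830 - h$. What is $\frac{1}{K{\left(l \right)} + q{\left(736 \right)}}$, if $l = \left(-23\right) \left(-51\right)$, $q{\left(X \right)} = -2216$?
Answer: $- \frac{1}{2559} \approx -0.00039078$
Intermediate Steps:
$l = 1173$
$\frac{1}{K{\left(l \right)} + q{\left(736 \right)}} = \frac{1}{\left(830 - 1173\right) - 2216} = \frac{1}{-343 - 2216} = \frac{1}{-2559} = - \frac{1}{2559}$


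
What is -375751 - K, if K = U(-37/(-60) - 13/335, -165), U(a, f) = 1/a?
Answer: -872873593/2323 ≈ -3.7575e+5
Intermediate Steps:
K = 4020/2323 (K = 1/(-37/(-60) - 13/335) = 1/(-37*(-1/60) - 13*1/335) = 1/(37/60 - 13/335) = 1/(2323/4020) = 4020/2323 ≈ 1.7305)
-375751 - K = -375751 - 1*4020/2323 = -375751 - 4020/2323 = -872873593/2323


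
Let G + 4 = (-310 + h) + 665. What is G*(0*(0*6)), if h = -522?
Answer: 0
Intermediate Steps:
G = -171 (G = -4 + ((-310 - 522) + 665) = -4 + (-832 + 665) = -4 - 167 = -171)
G*(0*(0*6)) = -0*0*6 = -0*0 = -171*0 = 0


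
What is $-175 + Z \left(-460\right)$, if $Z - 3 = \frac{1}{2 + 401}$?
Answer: $- \frac{627125}{403} \approx -1556.1$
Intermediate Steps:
$Z = \frac{1210}{403}$ ($Z = 3 + \frac{1}{2 + 401} = 3 + \frac{1}{403} = \frac{1210}{403} \approx 3.0025$)
$-175 + Z \left(-460\right) = -175 + \frac{1210}{403} \left(-460\right) = -175 - \frac{556600}{403} = - \frac{627125}{403}$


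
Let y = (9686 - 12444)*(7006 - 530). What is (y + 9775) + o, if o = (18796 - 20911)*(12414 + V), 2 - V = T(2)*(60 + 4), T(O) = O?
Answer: -43840153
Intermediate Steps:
y = -17860808 (y = -2758*6476 = -17860808)
V = -126 (V = 2 - 2*(60 + 4) = 2 - 2*64 = 2 - 1*128 = 2 - 128 = -126)
o = -25989120 (o = (18796 - 20911)*(12414 - 126) = -2115*12288 = -25989120)
(y + 9775) + o = (-17860808 + 9775) - 25989120 = -17851033 - 25989120 = -43840153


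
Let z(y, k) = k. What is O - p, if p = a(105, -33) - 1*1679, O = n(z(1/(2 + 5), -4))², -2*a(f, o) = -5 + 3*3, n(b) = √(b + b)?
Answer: 1673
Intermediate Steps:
n(b) = √2*√b (n(b) = √(2*b) = √2*√b)
a(f, o) = -2 (a(f, o) = -(-5 + 3*3)/2 = -(-5 + 9)/2 = -½*4 = -2)
O = -8 (O = (√2*√(-4))² = (√2*(2*I))² = (2*I*√2)² = -8)
p = -1681 (p = -2 - 1*1679 = -2 - 1679 = -1681)
O - p = -8 - 1*(-1681) = -8 + 1681 = 1673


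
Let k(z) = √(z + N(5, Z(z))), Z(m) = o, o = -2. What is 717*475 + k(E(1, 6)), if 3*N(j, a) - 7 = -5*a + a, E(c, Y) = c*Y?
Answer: 340575 + √11 ≈ 3.4058e+5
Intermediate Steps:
Z(m) = -2
E(c, Y) = Y*c
N(j, a) = 7/3 - 4*a/3 (N(j, a) = 7/3 + (-5*a + a)/3 = 7/3 + (-4*a)/3 = 7/3 - 4*a/3)
k(z) = √(5 + z) (k(z) = √(z + (7/3 - 4/3*(-2))) = √(z + (7/3 + 8/3)) = √(z + 5) = √(5 + z))
717*475 + k(E(1, 6)) = 717*475 + √(5 + 6*1) = 340575 + √(5 + 6) = 340575 + √11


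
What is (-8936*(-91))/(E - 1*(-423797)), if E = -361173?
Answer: 101647/7828 ≈ 12.985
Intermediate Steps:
(-8936*(-91))/(E - 1*(-423797)) = (-8936*(-91))/(-361173 - 1*(-423797)) = 813176/(-361173 + 423797) = 813176/62624 = 813176*(1/62624) = 101647/7828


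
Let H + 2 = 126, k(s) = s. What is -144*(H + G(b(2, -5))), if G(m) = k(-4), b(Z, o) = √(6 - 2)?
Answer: -17280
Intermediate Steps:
b(Z, o) = 2 (b(Z, o) = √4 = 2)
G(m) = -4
H = 124 (H = -2 + 126 = 124)
-144*(H + G(b(2, -5))) = -144*(124 - 4) = -144*120 = -17280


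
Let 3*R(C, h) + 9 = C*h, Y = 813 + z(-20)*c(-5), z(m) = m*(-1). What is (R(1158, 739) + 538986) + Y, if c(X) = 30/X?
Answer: 824930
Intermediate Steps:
z(m) = -m
Y = 693 (Y = 813 + (-1*(-20))*(30/(-5)) = 813 + 20*(30*(-⅕)) = 813 + 20*(-6) = 813 - 120 = 693)
R(C, h) = -3 + C*h/3 (R(C, h) = -3 + (C*h)/3 = -3 + C*h/3)
(R(1158, 739) + 538986) + Y = ((-3 + (⅓)*1158*739) + 538986) + 693 = ((-3 + 285254) + 538986) + 693 = (285251 + 538986) + 693 = 824237 + 693 = 824930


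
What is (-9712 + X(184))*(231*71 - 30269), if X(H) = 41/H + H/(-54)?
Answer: 167334883279/1242 ≈ 1.3473e+8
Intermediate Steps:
X(H) = 41/H - H/54 (X(H) = 41/H + H*(-1/54) = 41/H - H/54)
(-9712 + X(184))*(231*71 - 30269) = (-9712 + (41/184 - 1/54*184))*(231*71 - 30269) = (-9712 + (41*(1/184) - 92/27))*(16401 - 30269) = (-9712 + (41/184 - 92/27))*(-13868) = (-9712 - 15821/4968)*(-13868) = -48265037/4968*(-13868) = 167334883279/1242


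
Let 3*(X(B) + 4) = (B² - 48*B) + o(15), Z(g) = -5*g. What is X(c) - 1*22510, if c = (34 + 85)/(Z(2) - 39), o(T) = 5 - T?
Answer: -1101349/49 ≈ -22477.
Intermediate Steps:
c = -17/7 (c = (34 + 85)/(-5*2 - 39) = 119/(-10 - 39) = 119/(-49) = 119*(-1/49) = -17/7 ≈ -2.4286)
X(B) = -22/3 - 16*B + B²/3 (X(B) = -4 + ((B² - 48*B) + (5 - 1*15))/3 = -4 + ((B² - 48*B) + (5 - 15))/3 = -4 + ((B² - 48*B) - 10)/3 = -4 + (-10 + B² - 48*B)/3 = -4 + (-10/3 - 16*B + B²/3) = -22/3 - 16*B + B²/3)
X(c) - 1*22510 = (-22/3 - 16*(-17/7) + (-17/7)²/3) - 1*22510 = (-22/3 + 272/7 + (⅓)*(289/49)) - 22510 = (-22/3 + 272/7 + 289/147) - 22510 = 1641/49 - 22510 = -1101349/49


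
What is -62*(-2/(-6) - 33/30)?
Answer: 713/15 ≈ 47.533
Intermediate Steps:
-62*(-2/(-6) - 33/30) = -62*(-2*(-1/6) - 33*1/30) = -62*(1/3 - 11/10) = -62*(-23/30) = 713/15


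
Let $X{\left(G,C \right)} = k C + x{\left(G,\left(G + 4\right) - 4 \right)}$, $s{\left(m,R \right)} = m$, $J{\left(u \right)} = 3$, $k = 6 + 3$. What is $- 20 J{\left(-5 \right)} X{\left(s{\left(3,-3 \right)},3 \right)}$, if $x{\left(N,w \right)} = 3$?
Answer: $-1800$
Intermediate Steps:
$k = 9$
$X{\left(G,C \right)} = 3 + 9 C$ ($X{\left(G,C \right)} = 9 C + 3 = 3 + 9 C$)
$- 20 J{\left(-5 \right)} X{\left(s{\left(3,-3 \right)},3 \right)} = \left(-20\right) 3 \left(3 + 9 \cdot 3\right) = - 60 \left(3 + 27\right) = \left(-60\right) 30 = -1800$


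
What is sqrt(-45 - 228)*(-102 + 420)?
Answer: 318*I*sqrt(273) ≈ 5254.2*I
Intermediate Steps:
sqrt(-45 - 228)*(-102 + 420) = sqrt(-273)*318 = (I*sqrt(273))*318 = 318*I*sqrt(273)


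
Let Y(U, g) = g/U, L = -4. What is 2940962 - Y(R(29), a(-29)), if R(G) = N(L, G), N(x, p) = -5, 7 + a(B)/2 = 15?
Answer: 14704826/5 ≈ 2.9410e+6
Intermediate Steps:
a(B) = 16 (a(B) = -14 + 2*15 = -14 + 30 = 16)
R(G) = -5
2940962 - Y(R(29), a(-29)) = 2940962 - 16/(-5) = 2940962 - 16*(-1)/5 = 2940962 - 1*(-16/5) = 2940962 + 16/5 = 14704826/5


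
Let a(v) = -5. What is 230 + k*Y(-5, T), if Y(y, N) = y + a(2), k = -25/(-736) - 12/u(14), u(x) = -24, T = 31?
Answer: 82675/368 ≈ 224.66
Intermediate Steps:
k = 393/736 (k = -25/(-736) - 12/(-24) = -25*(-1/736) - 12*(-1/24) = 25/736 + 1/2 = 393/736 ≈ 0.53397)
Y(y, N) = -5 + y (Y(y, N) = y - 5 = -5 + y)
230 + k*Y(-5, T) = 230 + 393*(-5 - 5)/736 = 230 + (393/736)*(-10) = 230 - 1965/368 = 82675/368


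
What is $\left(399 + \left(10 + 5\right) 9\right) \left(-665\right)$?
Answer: $-355110$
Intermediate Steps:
$\left(399 + \left(10 + 5\right) 9\right) \left(-665\right) = \left(399 + 15 \cdot 9\right) \left(-665\right) = \left(399 + 135\right) \left(-665\right) = 534 \left(-665\right) = -355110$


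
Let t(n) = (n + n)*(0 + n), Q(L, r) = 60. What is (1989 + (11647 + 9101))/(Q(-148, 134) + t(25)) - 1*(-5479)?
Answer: 7200227/1310 ≈ 5496.4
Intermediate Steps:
t(n) = 2*n² (t(n) = (2*n)*n = 2*n²)
(1989 + (11647 + 9101))/(Q(-148, 134) + t(25)) - 1*(-5479) = (1989 + (11647 + 9101))/(60 + 2*25²) - 1*(-5479) = (1989 + 20748)/(60 + 2*625) + 5479 = 22737/(60 + 1250) + 5479 = 22737/1310 + 5479 = 7200227/1310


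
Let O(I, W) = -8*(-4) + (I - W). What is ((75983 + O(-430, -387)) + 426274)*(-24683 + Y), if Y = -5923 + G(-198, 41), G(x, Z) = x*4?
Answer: -15769519908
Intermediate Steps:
O(I, W) = 32 + I - W (O(I, W) = 32 + (I - W) = 32 + I - W)
G(x, Z) = 4*x
Y = -6715 (Y = -5923 + 4*(-198) = -5923 - 792 = -6715)
((75983 + O(-430, -387)) + 426274)*(-24683 + Y) = ((75983 + (32 - 430 - 1*(-387))) + 426274)*(-24683 - 6715) = ((75983 + (32 - 430 + 387)) + 426274)*(-31398) = ((75983 - 11) + 426274)*(-31398) = (75972 + 426274)*(-31398) = 502246*(-31398) = -15769519908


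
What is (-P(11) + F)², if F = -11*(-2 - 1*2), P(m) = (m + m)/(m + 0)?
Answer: 1764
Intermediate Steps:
P(m) = 2 (P(m) = (2*m)/m = 2)
F = 44 (F = -11*(-2 - 2) = -11*(-4) = 44)
(-P(11) + F)² = (-1*2 + 44)² = (-2 + 44)² = 42² = 1764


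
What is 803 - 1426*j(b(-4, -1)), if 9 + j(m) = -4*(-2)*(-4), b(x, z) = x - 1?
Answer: 59269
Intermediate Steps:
b(x, z) = -1 + x
j(m) = -41 (j(m) = -9 - 4*(-2)*(-4) = -9 + 8*(-4) = -9 - 32 = -41)
803 - 1426*j(b(-4, -1)) = 803 - 1426*(-41) = 803 + 58466 = 59269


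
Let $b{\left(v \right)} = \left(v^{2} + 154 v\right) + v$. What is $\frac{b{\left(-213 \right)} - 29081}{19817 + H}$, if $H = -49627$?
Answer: $\frac{16727}{29810} \approx 0.56112$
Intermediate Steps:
$b{\left(v \right)} = v^{2} + 155 v$
$\frac{b{\left(-213 \right)} - 29081}{19817 + H} = \frac{- 213 \left(155 - 213\right) - 29081}{19817 - 49627} = \frac{\left(-213\right) \left(-58\right) - 29081}{-29810} = \left(12354 - 29081\right) \left(- \frac{1}{29810}\right) = \left(-16727\right) \left(- \frac{1}{29810}\right) = \frac{16727}{29810}$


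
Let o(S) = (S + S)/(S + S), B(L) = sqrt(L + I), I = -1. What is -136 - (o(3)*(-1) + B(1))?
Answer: -135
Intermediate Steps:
B(L) = sqrt(-1 + L) (B(L) = sqrt(L - 1) = sqrt(-1 + L))
o(S) = 1 (o(S) = (2*S)/((2*S)) = (2*S)*(1/(2*S)) = 1)
-136 - (o(3)*(-1) + B(1)) = -136 - (1*(-1) + sqrt(-1 + 1)) = -136 - (-1 + sqrt(0)) = -136 - (-1 + 0) = -136 - 1*(-1) = -136 + 1 = -135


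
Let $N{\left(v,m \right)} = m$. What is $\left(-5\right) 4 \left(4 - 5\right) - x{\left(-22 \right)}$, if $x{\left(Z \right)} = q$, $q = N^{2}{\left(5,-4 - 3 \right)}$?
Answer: $-29$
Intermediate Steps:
$q = 49$ ($q = \left(-4 - 3\right)^{2} = \left(-7\right)^{2} = 49$)
$x{\left(Z \right)} = 49$
$\left(-5\right) 4 \left(4 - 5\right) - x{\left(-22 \right)} = \left(-5\right) 4 \left(4 - 5\right) - 49 = \left(-20\right) \left(-1\right) - 49 = 20 - 49 = -29$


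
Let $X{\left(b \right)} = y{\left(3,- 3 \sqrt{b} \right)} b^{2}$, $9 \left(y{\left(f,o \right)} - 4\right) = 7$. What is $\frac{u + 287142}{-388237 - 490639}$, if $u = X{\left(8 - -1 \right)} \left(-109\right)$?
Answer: $- \frac{244959}{878876} \approx -0.27872$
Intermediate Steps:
$y{\left(f,o \right)} = \frac{43}{9}$ ($y{\left(f,o \right)} = 4 + \frac{1}{9} \cdot 7 = 4 + \frac{7}{9} = \frac{43}{9}$)
$X{\left(b \right)} = \frac{43 b^{2}}{9}$
$u = -42183$ ($u = \frac{43 \left(8 - -1\right)^{2}}{9} \left(-109\right) = \frac{43 \left(8 + 1\right)^{2}}{9} \left(-109\right) = \frac{43 \cdot 9^{2}}{9} \left(-109\right) = \frac{43}{9} \cdot 81 \left(-109\right) = 387 \left(-109\right) = -42183$)
$\frac{u + 287142}{-388237 - 490639} = \frac{-42183 + 287142}{-388237 - 490639} = \frac{244959}{-878876} = 244959 \left(- \frac{1}{878876}\right) = - \frac{244959}{878876}$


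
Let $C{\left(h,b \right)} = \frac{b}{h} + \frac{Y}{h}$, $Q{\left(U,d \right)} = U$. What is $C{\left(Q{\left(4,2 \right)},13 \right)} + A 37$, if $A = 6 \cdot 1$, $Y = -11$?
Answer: $\frac{445}{2} \approx 222.5$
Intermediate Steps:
$A = 6$
$C{\left(h,b \right)} = - \frac{11}{h} + \frac{b}{h}$ ($C{\left(h,b \right)} = \frac{b}{h} - \frac{11}{h} = - \frac{11}{h} + \frac{b}{h}$)
$C{\left(Q{\left(4,2 \right)},13 \right)} + A 37 = \frac{-11 + 13}{4} + 6 \cdot 37 = \frac{1}{4} \cdot 2 + 222 = \frac{1}{2} + 222 = \frac{445}{2}$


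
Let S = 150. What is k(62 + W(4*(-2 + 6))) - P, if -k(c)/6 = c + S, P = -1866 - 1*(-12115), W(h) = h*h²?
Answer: -36097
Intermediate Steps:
W(h) = h³
P = 10249 (P = -1866 + 12115 = 10249)
k(c) = -900 - 6*c (k(c) = -6*(c + 150) = -6*(150 + c) = -900 - 6*c)
k(62 + W(4*(-2 + 6))) - P = (-900 - 6*(62 + (4*(-2 + 6))³)) - 1*10249 = (-900 - 6*(62 + (4*4)³)) - 10249 = (-900 - 6*(62 + 16³)) - 10249 = (-900 - 6*(62 + 4096)) - 10249 = (-900 - 6*4158) - 10249 = (-900 - 24948) - 10249 = -25848 - 10249 = -36097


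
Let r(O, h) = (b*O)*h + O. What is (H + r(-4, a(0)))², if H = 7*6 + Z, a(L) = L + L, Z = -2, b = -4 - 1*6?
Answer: 1296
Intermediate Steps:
b = -10 (b = -4 - 6 = -10)
a(L) = 2*L
H = 40 (H = 7*6 - 2 = 42 - 2 = 40)
r(O, h) = O - 10*O*h (r(O, h) = (-10*O)*h + O = -10*O*h + O = O - 10*O*h)
(H + r(-4, a(0)))² = (40 - 4*(1 - 20*0))² = (40 - 4*(1 - 10*0))² = (40 - 4*(1 + 0))² = (40 - 4*1)² = (40 - 4)² = 36² = 1296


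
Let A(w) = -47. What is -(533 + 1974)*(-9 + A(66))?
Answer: 140392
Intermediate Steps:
-(533 + 1974)*(-9 + A(66)) = -(533 + 1974)*(-9 - 47) = -2507*(-56) = -1*(-140392) = 140392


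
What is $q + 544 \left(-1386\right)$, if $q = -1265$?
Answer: $-755249$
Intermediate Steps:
$q + 544 \left(-1386\right) = -1265 + 544 \left(-1386\right) = -1265 - 753984 = -755249$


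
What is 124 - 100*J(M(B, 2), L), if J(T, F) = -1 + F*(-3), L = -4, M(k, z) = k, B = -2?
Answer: -976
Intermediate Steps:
J(T, F) = -1 - 3*F
124 - 100*J(M(B, 2), L) = 124 - 100*(-1 - 3*(-4)) = 124 - 100*(-1 + 12) = 124 - 100*11 = 124 - 1100 = -976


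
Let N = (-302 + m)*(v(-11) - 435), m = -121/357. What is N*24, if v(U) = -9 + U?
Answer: 56126200/17 ≈ 3.3015e+6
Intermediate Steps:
m = -121/357 (m = -121*1/357 = -121/357 ≈ -0.33894)
N = 7015775/51 (N = (-302 - 121/357)*((-9 - 11) - 435) = -107935*(-20 - 435)/357 = -107935/357*(-455) = 7015775/51 ≈ 1.3756e+5)
N*24 = (7015775/51)*24 = 56126200/17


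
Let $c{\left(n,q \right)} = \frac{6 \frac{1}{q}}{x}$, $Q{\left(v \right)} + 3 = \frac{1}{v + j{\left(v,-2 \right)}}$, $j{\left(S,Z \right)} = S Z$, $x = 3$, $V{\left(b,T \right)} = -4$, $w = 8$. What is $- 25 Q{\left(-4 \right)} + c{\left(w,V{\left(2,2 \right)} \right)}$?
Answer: $\frac{273}{4} \approx 68.25$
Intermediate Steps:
$Q{\left(v \right)} = -3 - \frac{1}{v}$ ($Q{\left(v \right)} = -3 + \frac{1}{v + v \left(-2\right)} = -3 + \frac{1}{v - 2 v} = -3 + \frac{1}{\left(-1\right) v} = -3 - \frac{1}{v}$)
$c{\left(n,q \right)} = \frac{2}{q}$ ($c{\left(n,q \right)} = \frac{6 \frac{1}{q}}{3} = \frac{6}{q} \frac{1}{3} = \frac{2}{q}$)
$- 25 Q{\left(-4 \right)} + c{\left(w,V{\left(2,2 \right)} \right)} = - 25 \left(-3 - \frac{1}{-4}\right) + \frac{2}{-4} = - 25 \left(-3 - - \frac{1}{4}\right) + 2 \left(- \frac{1}{4}\right) = - 25 \left(-3 + \frac{1}{4}\right) - \frac{1}{2} = \left(-25\right) \left(- \frac{11}{4}\right) - \frac{1}{2} = \frac{275}{4} - \frac{1}{2} = \frac{273}{4}$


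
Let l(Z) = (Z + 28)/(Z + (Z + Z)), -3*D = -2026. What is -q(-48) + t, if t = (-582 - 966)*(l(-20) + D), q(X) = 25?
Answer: -5226173/5 ≈ -1.0452e+6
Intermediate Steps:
D = 2026/3 (D = -⅓*(-2026) = 2026/3 ≈ 675.33)
l(Z) = (28 + Z)/(3*Z) (l(Z) = (28 + Z)/(Z + 2*Z) = (28 + Z)/((3*Z)) = (28 + Z)*(1/(3*Z)) = (28 + Z)/(3*Z))
t = -5226048/5 (t = (-582 - 966)*((⅓)*(28 - 20)/(-20) + 2026/3) = -1548*((⅓)*(-1/20)*8 + 2026/3) = -1548*(-2/15 + 2026/3) = -1548*3376/5 = -5226048/5 ≈ -1.0452e+6)
-q(-48) + t = -1*25 - 5226048/5 = -25 - 5226048/5 = -5226173/5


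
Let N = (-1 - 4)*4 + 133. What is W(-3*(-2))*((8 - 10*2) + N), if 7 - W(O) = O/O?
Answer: 606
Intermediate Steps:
W(O) = 6 (W(O) = 7 - O/O = 7 - 1*1 = 7 - 1 = 6)
N = 113 (N = -5*4 + 133 = -20 + 133 = 113)
W(-3*(-2))*((8 - 10*2) + N) = 6*((8 - 10*2) + 113) = 6*((8 - 20) + 113) = 6*(-12 + 113) = 6*101 = 606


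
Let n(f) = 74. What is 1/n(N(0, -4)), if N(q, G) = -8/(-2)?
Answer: 1/74 ≈ 0.013514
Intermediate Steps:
N(q, G) = 4 (N(q, G) = -8*(-1/2) = 4)
1/n(N(0, -4)) = 1/74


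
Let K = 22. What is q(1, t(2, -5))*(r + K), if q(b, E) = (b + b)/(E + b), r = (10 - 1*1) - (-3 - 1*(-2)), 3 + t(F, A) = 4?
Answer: 32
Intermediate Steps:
t(F, A) = 1 (t(F, A) = -3 + 4 = 1)
r = 10 (r = (10 - 1) - (-3 + 2) = 9 - 1*(-1) = 9 + 1 = 10)
q(b, E) = 2*b/(E + b) (q(b, E) = (2*b)/(E + b) = 2*b/(E + b))
q(1, t(2, -5))*(r + K) = (2*1/(1 + 1))*(10 + 22) = (2*1/2)*32 = (2*1*(½))*32 = 1*32 = 32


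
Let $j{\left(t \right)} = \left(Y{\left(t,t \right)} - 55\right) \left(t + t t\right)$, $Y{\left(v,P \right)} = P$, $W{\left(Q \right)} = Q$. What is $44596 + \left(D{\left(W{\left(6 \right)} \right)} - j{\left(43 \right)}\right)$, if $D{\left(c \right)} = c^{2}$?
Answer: $67336$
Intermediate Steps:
$j{\left(t \right)} = \left(-55 + t\right) \left(t + t^{2}\right)$ ($j{\left(t \right)} = \left(t - 55\right) \left(t + t t\right) = \left(-55 + t\right) \left(t + t^{2}\right)$)
$44596 + \left(D{\left(W{\left(6 \right)} \right)} - j{\left(43 \right)}\right) = 44596 - \left(-36 + 43 \left(-55 + 43^{2} - 2322\right)\right) = 44596 - \left(-36 + 43 \left(-55 + 1849 - 2322\right)\right) = 44596 - \left(-36 + 43 \left(-528\right)\right) = 44596 + \left(36 - -22704\right) = 44596 + \left(36 + 22704\right) = 44596 + 22740 = 67336$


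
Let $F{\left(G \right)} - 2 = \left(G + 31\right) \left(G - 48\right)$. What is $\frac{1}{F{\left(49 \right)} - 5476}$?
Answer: $- \frac{1}{5394} \approx -0.00018539$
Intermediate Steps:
$F{\left(G \right)} = 2 + \left(-48 + G\right) \left(31 + G\right)$ ($F{\left(G \right)} = 2 + \left(G + 31\right) \left(G - 48\right) = 2 + \left(31 + G\right) \left(-48 + G\right) = 2 + \left(-48 + G\right) \left(31 + G\right)$)
$\frac{1}{F{\left(49 \right)} - 5476} = \frac{1}{\left(-1486 + 49^{2} - 833\right) - 5476} = \frac{1}{\left(-1486 + 2401 - 833\right) - 5476} = \frac{1}{82 - 5476} = \frac{1}{-5394} = - \frac{1}{5394}$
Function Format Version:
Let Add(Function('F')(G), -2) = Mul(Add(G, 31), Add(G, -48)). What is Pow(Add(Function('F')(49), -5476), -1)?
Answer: Rational(-1, 5394) ≈ -0.00018539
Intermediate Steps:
Function('F')(G) = Add(2, Mul(Add(-48, G), Add(31, G))) (Function('F')(G) = Add(2, Mul(Add(G, 31), Add(G, -48))) = Add(2, Mul(Add(31, G), Add(-48, G))) = Add(2, Mul(Add(-48, G), Add(31, G))))
Pow(Add(Function('F')(49), -5476), -1) = Pow(Add(Add(-1486, Pow(49, 2), Mul(-17, 49)), -5476), -1) = Pow(Add(Add(-1486, 2401, -833), -5476), -1) = Pow(Add(82, -5476), -1) = Pow(-5394, -1) = Rational(-1, 5394)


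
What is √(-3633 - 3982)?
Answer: I*√7615 ≈ 87.264*I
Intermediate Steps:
√(-3633 - 3982) = √(-7615) = I*√7615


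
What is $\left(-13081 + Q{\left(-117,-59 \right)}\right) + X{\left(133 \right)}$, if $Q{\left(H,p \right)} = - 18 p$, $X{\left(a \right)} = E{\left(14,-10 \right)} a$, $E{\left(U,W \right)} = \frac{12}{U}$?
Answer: $-11905$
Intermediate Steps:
$X{\left(a \right)} = \frac{6 a}{7}$ ($X{\left(a \right)} = \frac{12}{14} a = 12 \cdot \frac{1}{14} a = \frac{6 a}{7}$)
$\left(-13081 + Q{\left(-117,-59 \right)}\right) + X{\left(133 \right)} = \left(-13081 - -1062\right) + \frac{6}{7} \cdot 133 = \left(-13081 + 1062\right) + 114 = -12019 + 114 = -11905$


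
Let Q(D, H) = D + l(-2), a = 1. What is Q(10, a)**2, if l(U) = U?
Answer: 64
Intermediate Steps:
Q(D, H) = -2 + D (Q(D, H) = D - 2 = -2 + D)
Q(10, a)**2 = (-2 + 10)**2 = 8**2 = 64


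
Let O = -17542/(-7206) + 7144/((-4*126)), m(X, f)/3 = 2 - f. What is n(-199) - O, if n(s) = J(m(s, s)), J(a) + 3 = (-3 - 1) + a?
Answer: 45983450/75663 ≈ 607.74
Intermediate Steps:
m(X, f) = 6 - 3*f (m(X, f) = 3*(2 - f) = 6 - 3*f)
J(a) = -7 + a (J(a) = -3 + ((-3 - 1) + a) = -3 + (-4 + a) = -7 + a)
n(s) = -1 - 3*s (n(s) = -7 + (6 - 3*s) = -1 - 3*s)
O = -888302/75663 (O = -17542*(-1/7206) + 7144/(-504) = 8771/3603 + 7144*(-1/504) = 8771/3603 - 893/63 = -888302/75663 ≈ -11.740)
n(-199) - O = (-1 - 3*(-199)) - 1*(-888302/75663) = (-1 + 597) + 888302/75663 = 596 + 888302/75663 = 45983450/75663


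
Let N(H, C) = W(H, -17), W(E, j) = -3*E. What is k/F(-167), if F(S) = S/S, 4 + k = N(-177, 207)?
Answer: 527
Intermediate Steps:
N(H, C) = -3*H
k = 527 (k = -4 - 3*(-177) = -4 + 531 = 527)
F(S) = 1
k/F(-167) = 527/1 = 527*1 = 527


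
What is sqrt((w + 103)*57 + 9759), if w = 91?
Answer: 9*sqrt(257) ≈ 144.28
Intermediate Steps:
sqrt((w + 103)*57 + 9759) = sqrt((91 + 103)*57 + 9759) = sqrt(194*57 + 9759) = sqrt(11058 + 9759) = sqrt(20817) = 9*sqrt(257)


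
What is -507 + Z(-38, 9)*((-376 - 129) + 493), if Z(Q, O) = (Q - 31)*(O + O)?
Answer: 14397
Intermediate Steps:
Z(Q, O) = 2*O*(-31 + Q) (Z(Q, O) = (-31 + Q)*(2*O) = 2*O*(-31 + Q))
-507 + Z(-38, 9)*((-376 - 129) + 493) = -507 + (2*9*(-31 - 38))*((-376 - 129) + 493) = -507 + (2*9*(-69))*(-505 + 493) = -507 - 1242*(-12) = -507 + 14904 = 14397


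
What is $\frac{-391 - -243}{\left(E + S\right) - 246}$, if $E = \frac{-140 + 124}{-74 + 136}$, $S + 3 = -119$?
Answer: $\frac{1147}{2854} \approx 0.40189$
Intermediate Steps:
$S = -122$ ($S = -3 - 119 = -122$)
$E = - \frac{8}{31}$ ($E = - \frac{16}{62} = \left(-16\right) \frac{1}{62} = - \frac{8}{31} \approx -0.25806$)
$\frac{-391 - -243}{\left(E + S\right) - 246} = \frac{-391 - -243}{\left(- \frac{8}{31} - 122\right) - 246} = \frac{-391 + 243}{- \frac{3790}{31} - 246} = - \frac{148}{- \frac{11416}{31}} = \left(-148\right) \left(- \frac{31}{11416}\right) = \frac{1147}{2854}$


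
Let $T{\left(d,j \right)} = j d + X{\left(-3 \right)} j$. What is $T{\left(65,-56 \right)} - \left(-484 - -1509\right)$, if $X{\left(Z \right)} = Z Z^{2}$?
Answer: $-3153$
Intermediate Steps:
$X{\left(Z \right)} = Z^{3}$
$T{\left(d,j \right)} = - 27 j + d j$ ($T{\left(d,j \right)} = j d + \left(-3\right)^{3} j = d j - 27 j = - 27 j + d j$)
$T{\left(65,-56 \right)} - \left(-484 - -1509\right) = - 56 \left(-27 + 65\right) - \left(-484 - -1509\right) = \left(-56\right) 38 - \left(-484 + 1509\right) = -2128 - 1025 = -3153$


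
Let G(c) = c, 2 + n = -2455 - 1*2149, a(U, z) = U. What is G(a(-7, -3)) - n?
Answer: 4599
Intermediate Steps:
n = -4606 (n = -2 + (-2455 - 1*2149) = -2 + (-2455 - 2149) = -2 - 4604 = -4606)
G(a(-7, -3)) - n = -7 - 1*(-4606) = -7 + 4606 = 4599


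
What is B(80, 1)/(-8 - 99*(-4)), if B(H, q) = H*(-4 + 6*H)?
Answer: 9520/97 ≈ 98.144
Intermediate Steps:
B(80, 1)/(-8 - 99*(-4)) = (2*80*(-2 + 3*80))/(-8 - 99*(-4)) = (2*80*(-2 + 240))/(-8 - 11*(-36)) = (2*80*238)/(-8 + 396) = 38080/388 = 38080*(1/388) = 9520/97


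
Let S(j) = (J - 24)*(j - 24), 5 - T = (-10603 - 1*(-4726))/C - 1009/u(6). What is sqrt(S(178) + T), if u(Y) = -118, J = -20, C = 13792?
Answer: I*sqrt(280551220426522)/203432 ≈ 82.335*I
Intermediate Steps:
T = -2542681/813728 (T = 5 - ((-10603 - 1*(-4726))/13792 - 1009/(-118)) = 5 - ((-10603 + 4726)*(1/13792) - 1009*(-1/118)) = 5 - (-5877*1/13792 + 1009/118) = 5 - (-5877/13792 + 1009/118) = 5 - 1*6611321/813728 = 5 - 6611321/813728 = -2542681/813728 ≈ -3.1247)
S(j) = 1056 - 44*j (S(j) = (-20 - 24)*(j - 24) = -44*(-24 + j) = 1056 - 44*j)
sqrt(S(178) + T) = sqrt((1056 - 44*178) - 2542681/813728) = sqrt((1056 - 7832) - 2542681/813728) = sqrt(-6776 - 2542681/813728) = sqrt(-5516363609/813728) = I*sqrt(280551220426522)/203432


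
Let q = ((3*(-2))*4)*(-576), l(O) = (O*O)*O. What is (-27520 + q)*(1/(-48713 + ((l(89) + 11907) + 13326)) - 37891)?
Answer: 353662216663808/681489 ≈ 5.1896e+8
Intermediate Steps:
l(O) = O³ (l(O) = O²*O = O³)
q = 13824 (q = -6*4*(-576) = -24*(-576) = 13824)
(-27520 + q)*(1/(-48713 + ((l(89) + 11907) + 13326)) - 37891) = (-27520 + 13824)*(1/(-48713 + ((89³ + 11907) + 13326)) - 37891) = -13696*(1/(-48713 + ((704969 + 11907) + 13326)) - 37891) = -13696*(1/(-48713 + (716876 + 13326)) - 37891) = -13696*(1/(-48713 + 730202) - 37891) = -13696*(1/681489 - 37891) = -13696*(-25822299698/681489) = 353662216663808/681489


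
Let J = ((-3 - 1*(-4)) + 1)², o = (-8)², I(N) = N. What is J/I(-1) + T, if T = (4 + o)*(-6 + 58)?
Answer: 3532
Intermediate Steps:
o = 64
J = 4 (J = ((-3 + 4) + 1)² = (1 + 1)² = 2² = 4)
T = 3536 (T = (4 + 64)*(-6 + 58) = 68*52 = 3536)
J/I(-1) + T = 4/(-1) + 3536 = 4*(-1) + 3536 = -4 + 3536 = 3532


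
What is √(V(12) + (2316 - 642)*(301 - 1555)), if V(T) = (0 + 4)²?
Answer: 2*I*√524795 ≈ 1448.9*I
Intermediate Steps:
V(T) = 16 (V(T) = 4² = 16)
√(V(12) + (2316 - 642)*(301 - 1555)) = √(16 + (2316 - 642)*(301 - 1555)) = √(16 + 1674*(-1254)) = √(16 - 2099196) = √(-2099180) = 2*I*√524795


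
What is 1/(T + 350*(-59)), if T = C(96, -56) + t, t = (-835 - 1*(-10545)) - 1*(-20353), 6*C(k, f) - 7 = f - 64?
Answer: 6/56365 ≈ 0.00010645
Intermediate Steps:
C(k, f) = -19/2 + f/6 (C(k, f) = 7/6 + (f - 64)/6 = 7/6 + (-64 + f)/6 = 7/6 + (-32/3 + f/6) = -19/2 + f/6)
t = 30063 (t = (-835 + 10545) + 20353 = 9710 + 20353 = 30063)
T = 180265/6 (T = (-19/2 + (1/6)*(-56)) + 30063 = (-19/2 - 28/3) + 30063 = -113/6 + 30063 = 180265/6 ≈ 30044.)
1/(T + 350*(-59)) = 1/(180265/6 + 350*(-59)) = 1/(180265/6 - 20650) = 1/(56365/6) = 6/56365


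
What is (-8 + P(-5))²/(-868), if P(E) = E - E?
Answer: -16/217 ≈ -0.073733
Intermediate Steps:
P(E) = 0
(-8 + P(-5))²/(-868) = (-8 + 0)²/(-868) = (-8)²*(-1/868) = 64*(-1/868) = -16/217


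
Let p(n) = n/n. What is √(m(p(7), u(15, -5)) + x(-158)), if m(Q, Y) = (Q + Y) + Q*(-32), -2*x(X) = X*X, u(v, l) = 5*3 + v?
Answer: 3*I*√1387 ≈ 111.73*I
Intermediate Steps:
u(v, l) = 15 + v
p(n) = 1
x(X) = -X²/2 (x(X) = -X*X/2 = -X²/2)
m(Q, Y) = Y - 31*Q (m(Q, Y) = (Q + Y) - 32*Q = Y - 31*Q)
√(m(p(7), u(15, -5)) + x(-158)) = √(((15 + 15) - 31*1) - ½*(-158)²) = √((30 - 31) - ½*24964) = √(-1 - 12482) = √(-12483) = 3*I*√1387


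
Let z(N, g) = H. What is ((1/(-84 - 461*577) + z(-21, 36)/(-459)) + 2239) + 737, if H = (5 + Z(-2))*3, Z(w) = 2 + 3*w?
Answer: 143184404902/48113145 ≈ 2976.0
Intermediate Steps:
H = 3 (H = (5 + (2 + 3*(-2)))*3 = (5 + (2 - 6))*3 = (5 - 4)*3 = 1*3 = 3)
z(N, g) = 3
((1/(-84 - 461*577) + z(-21, 36)/(-459)) + 2239) + 737 = ((1/(-84 - 461*577) + 3/(-459)) + 2239) + 737 = (((1/577)/(-545) + 3*(-1/459)) + 2239) + 737 = ((-1/545*1/577 - 1/153) + 2239) + 737 = ((-1/314465 - 1/153) + 2239) + 737 = (-314618/48113145 + 2239) + 737 = 107725017037/48113145 + 737 = 143184404902/48113145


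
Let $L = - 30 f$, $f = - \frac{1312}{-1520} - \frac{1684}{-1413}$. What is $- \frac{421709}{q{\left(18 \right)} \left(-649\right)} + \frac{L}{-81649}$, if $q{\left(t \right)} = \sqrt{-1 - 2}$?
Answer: $\frac{551692}{730676901} - \frac{421709 i \sqrt{3}}{1947} \approx 0.00075504 - 375.15 i$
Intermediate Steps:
$q{\left(t \right)} = i \sqrt{3}$ ($q{\left(t \right)} = \sqrt{-3} = i \sqrt{3}$)
$f = \frac{275846}{134235}$ ($f = \left(-1312\right) \left(- \frac{1}{1520}\right) - - \frac{1684}{1413} = \frac{82}{95} + \frac{1684}{1413} = \frac{275846}{134235} \approx 2.0549$)
$L = - \frac{551692}{8949}$ ($L = \left(-30\right) \frac{275846}{134235} = - \frac{551692}{8949} \approx -61.648$)
$- \frac{421709}{q{\left(18 \right)} \left(-649\right)} + \frac{L}{-81649} = - \frac{421709}{i \sqrt{3} \left(-649\right)} - \frac{551692}{8949 \left(-81649\right)} = - \frac{421709}{\left(-649\right) i \sqrt{3}} - - \frac{551692}{730676901} = - 421709 \frac{i \sqrt{3}}{1947} + \frac{551692}{730676901} = - \frac{421709 i \sqrt{3}}{1947} + \frac{551692}{730676901} = \frac{551692}{730676901} - \frac{421709 i \sqrt{3}}{1947}$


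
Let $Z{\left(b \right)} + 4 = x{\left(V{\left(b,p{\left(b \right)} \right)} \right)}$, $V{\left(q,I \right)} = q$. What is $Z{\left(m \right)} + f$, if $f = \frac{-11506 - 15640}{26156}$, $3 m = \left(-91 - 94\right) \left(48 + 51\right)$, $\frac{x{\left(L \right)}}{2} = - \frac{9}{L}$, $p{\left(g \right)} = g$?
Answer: $- \frac{133997507}{26613730} \approx -5.0349$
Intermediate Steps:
$x{\left(L \right)} = - \frac{18}{L}$ ($x{\left(L \right)} = 2 \left(- \frac{9}{L}\right) = - \frac{18}{L}$)
$m = -6105$ ($m = \frac{\left(-91 - 94\right) \left(48 + 51\right)}{3} = \frac{\left(-185\right) 99}{3} = \frac{1}{3} \left(-18315\right) = -6105$)
$Z{\left(b \right)} = -4 - \frac{18}{b}$
$f = - \frac{13573}{13078}$ ($f = \left(-27146\right) \frac{1}{26156} = - \frac{13573}{13078} \approx -1.0378$)
$Z{\left(m \right)} + f = \left(-4 - \frac{18}{-6105}\right) - \frac{13573}{13078} = \left(-4 - - \frac{6}{2035}\right) - \frac{13573}{13078} = \left(-4 + \frac{6}{2035}\right) - \frac{13573}{13078} = - \frac{8134}{2035} - \frac{13573}{13078} = - \frac{133997507}{26613730}$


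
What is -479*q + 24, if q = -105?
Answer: 50319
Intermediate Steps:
-479*q + 24 = -479*(-105) + 24 = 50295 + 24 = 50319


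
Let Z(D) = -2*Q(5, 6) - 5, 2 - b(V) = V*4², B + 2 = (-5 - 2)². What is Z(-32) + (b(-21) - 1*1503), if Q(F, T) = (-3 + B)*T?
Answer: -1698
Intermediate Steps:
B = 47 (B = -2 + (-5 - 2)² = -2 + (-7)² = -2 + 49 = 47)
Q(F, T) = 44*T (Q(F, T) = (-3 + 47)*T = 44*T)
b(V) = 2 - 16*V (b(V) = 2 - V*4² = 2 - V*16 = 2 - 16*V)
Z(D) = -533 (Z(D) = -88*6 - 5 = -2*264 - 5 = -528 - 5 = -533)
Z(-32) + (b(-21) - 1*1503) = -533 + ((2 - 16*(-21)) - 1*1503) = -533 + ((2 + 336) - 1503) = -533 + (338 - 1503) = -533 - 1165 = -1698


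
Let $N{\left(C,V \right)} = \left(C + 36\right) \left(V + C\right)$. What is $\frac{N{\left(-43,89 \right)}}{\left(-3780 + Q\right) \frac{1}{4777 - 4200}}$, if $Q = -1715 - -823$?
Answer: $\frac{92897}{2336} \approx 39.768$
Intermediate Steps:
$Q = -892$ ($Q = -1715 + 823 = -892$)
$N{\left(C,V \right)} = \left(36 + C\right) \left(C + V\right)$
$\frac{N{\left(-43,89 \right)}}{\left(-3780 + Q\right) \frac{1}{4777 - 4200}} = \frac{\left(-43\right)^{2} + 36 \left(-43\right) + 36 \cdot 89 - 3827}{\left(-3780 - 892\right) \frac{1}{4777 - 4200}} = \frac{1849 - 1548 + 3204 - 3827}{\left(-4672\right) \frac{1}{577}} = - \frac{322}{\left(-4672\right) \frac{1}{577}} = - \frac{322}{- \frac{4672}{577}} = \left(-322\right) \left(- \frac{577}{4672}\right) = \frac{92897}{2336}$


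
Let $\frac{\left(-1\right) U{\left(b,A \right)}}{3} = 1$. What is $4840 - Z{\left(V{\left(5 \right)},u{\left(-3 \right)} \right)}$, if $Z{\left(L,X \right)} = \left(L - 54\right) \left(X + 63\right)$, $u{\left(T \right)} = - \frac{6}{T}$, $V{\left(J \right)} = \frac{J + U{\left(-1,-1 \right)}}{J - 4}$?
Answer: $8220$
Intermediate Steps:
$U{\left(b,A \right)} = -3$ ($U{\left(b,A \right)} = \left(-3\right) 1 = -3$)
$V{\left(J \right)} = \frac{-3 + J}{-4 + J}$ ($V{\left(J \right)} = \frac{J - 3}{J - 4} = \frac{-3 + J}{-4 + J}$)
$Z{\left(L,X \right)} = \left(-54 + L\right) \left(63 + X\right)$
$4840 - Z{\left(V{\left(5 \right)},u{\left(-3 \right)} \right)} = 4840 - \left(-3402 - 54 \left(- \frac{6}{-3}\right) + 63 \frac{-3 + 5}{-4 + 5} + \frac{-3 + 5}{-4 + 5} \left(- \frac{6}{-3}\right)\right) = 4840 - \left(-3402 - 54 \left(\left(-6\right) \left(- \frac{1}{3}\right)\right) + 63 \cdot 1^{-1} \cdot 2 + 1^{-1} \cdot 2 \left(\left(-6\right) \left(- \frac{1}{3}\right)\right)\right) = 4840 - \left(-3402 - 108 + 63 \cdot 1 \cdot 2 + 1 \cdot 2 \cdot 2\right) = 4840 - \left(-3402 - 108 + 63 \cdot 2 + 2 \cdot 2\right) = 4840 - \left(-3402 - 108 + 126 + 4\right) = 4840 - -3380 = 4840 + 3380 = 8220$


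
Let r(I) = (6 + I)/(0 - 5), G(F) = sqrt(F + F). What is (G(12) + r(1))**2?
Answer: 649/25 - 28*sqrt(6)/5 ≈ 12.243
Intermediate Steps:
G(F) = sqrt(2)*sqrt(F) (G(F) = sqrt(2*F) = sqrt(2)*sqrt(F))
r(I) = -6/5 - I/5 (r(I) = (6 + I)/(-5) = (6 + I)*(-1/5) = -6/5 - I/5)
(G(12) + r(1))**2 = (sqrt(2)*sqrt(12) + (-6/5 - 1/5*1))**2 = (sqrt(2)*(2*sqrt(3)) + (-6/5 - 1/5))**2 = (2*sqrt(6) - 7/5)**2 = (-7/5 + 2*sqrt(6))**2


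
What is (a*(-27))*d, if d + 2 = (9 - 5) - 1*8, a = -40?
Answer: -6480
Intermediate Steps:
d = -6 (d = -2 + ((9 - 5) - 1*8) = -2 + (4 - 8) = -2 - 4 = -6)
(a*(-27))*d = -40*(-27)*(-6) = 1080*(-6) = -6480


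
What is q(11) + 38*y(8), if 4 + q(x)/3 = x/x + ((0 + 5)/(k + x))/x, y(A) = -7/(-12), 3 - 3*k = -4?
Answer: 3503/264 ≈ 13.269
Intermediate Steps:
k = 7/3 (k = 1 - ⅓*(-4) = 1 + 4/3 = 7/3 ≈ 2.3333)
y(A) = 7/12 (y(A) = -7*(-1/12) = 7/12)
q(x) = -9 + 15/(x*(7/3 + x)) (q(x) = -12 + 3*(x/x + ((0 + 5)/(7/3 + x))/x) = -12 + 3*(1 + (5/(7/3 + x))/x) = -12 + 3*(1 + 5/(x*(7/3 + x))) = -12 + (3 + 15/(x*(7/3 + x))) = -9 + 15/(x*(7/3 + x)))
q(11) + 38*y(8) = 9*(5 - 7*11 - 3*11²)/(11*(7 + 3*11)) + 38*(7/12) = 9*(1/11)*(5 - 77 - 3*121)/(7 + 33) + 133/6 = 9*(1/11)*(5 - 77 - 363)/40 + 133/6 = 9*(1/11)*(1/40)*(-435) + 133/6 = -783/88 + 133/6 = 3503/264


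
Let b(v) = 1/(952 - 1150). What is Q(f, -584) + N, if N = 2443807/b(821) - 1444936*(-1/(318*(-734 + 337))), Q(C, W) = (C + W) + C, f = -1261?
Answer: -30543761776184/63123 ≈ -4.8388e+8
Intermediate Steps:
Q(C, W) = W + 2*C
b(v) = -1/198 (b(v) = 1/(-198) = -1/198)
N = -30543565716146/63123 (N = 2443807/(-1/198) - 1444936*(-1/(318*(-734 + 337))) = 2443807*(-198) - 1444936/((-318*(-397))) = -483873786 - 1444936/126246 = -483873786 - 1444936*1/126246 = -483873786 - 722468/63123 = -30543565716146/63123 ≈ -4.8387e+8)
Q(f, -584) + N = (-584 + 2*(-1261)) - 30543565716146/63123 = (-584 - 2522) - 30543565716146/63123 = -3106 - 30543565716146/63123 = -30543761776184/63123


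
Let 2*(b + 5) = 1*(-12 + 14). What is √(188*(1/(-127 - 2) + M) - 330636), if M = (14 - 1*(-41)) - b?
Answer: 2*I*√1329388989/129 ≈ 565.28*I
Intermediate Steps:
b = -4 (b = -5 + (1*(-12 + 14))/2 = -5 + (1*2)/2 = -5 + (½)*2 = -5 + 1 = -4)
M = 59 (M = (14 - 1*(-41)) - 1*(-4) = (14 + 41) + 4 = 55 + 4 = 59)
√(188*(1/(-127 - 2) + M) - 330636) = √(188*(1/(-127 - 2) + 59) - 330636) = √(188*(1/(-129) + 59) - 330636) = √(188*(-1/129 + 59) - 330636) = √(188*(7610/129) - 330636) = √(1430680/129 - 330636) = √(-41221364/129) = 2*I*√1329388989/129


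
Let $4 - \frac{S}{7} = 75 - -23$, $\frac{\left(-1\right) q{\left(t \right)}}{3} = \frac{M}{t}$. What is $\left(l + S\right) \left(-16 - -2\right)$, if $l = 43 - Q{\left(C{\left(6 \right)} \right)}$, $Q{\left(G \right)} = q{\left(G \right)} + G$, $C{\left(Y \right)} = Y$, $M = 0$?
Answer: $8694$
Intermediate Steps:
$q{\left(t \right)} = 0$ ($q{\left(t \right)} = - 3 \frac{0}{t} = \left(-3\right) 0 = 0$)
$Q{\left(G \right)} = G$ ($Q{\left(G \right)} = 0 + G = G$)
$S = -658$ ($S = 28 - 7 \left(75 - -23\right) = 28 - 7 \left(75 + 23\right) = 28 - 686 = -658$)
$l = 37$ ($l = 43 - 6 = 37$)
$\left(l + S\right) \left(-16 - -2\right) = \left(37 - 658\right) \left(-16 - -2\right) = - 621 \left(-16 + 2\right) = \left(-621\right) \left(-14\right) = 8694$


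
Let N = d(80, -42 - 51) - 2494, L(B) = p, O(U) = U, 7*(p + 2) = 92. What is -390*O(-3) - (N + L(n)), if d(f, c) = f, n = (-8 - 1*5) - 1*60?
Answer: 25010/7 ≈ 3572.9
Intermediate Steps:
p = 78/7 (p = -2 + (⅐)*92 = -2 + 92/7 = 78/7 ≈ 11.143)
n = -73 (n = (-8 - 5) - 60 = -13 - 60 = -73)
L(B) = 78/7
N = -2414 (N = 80 - 2494 = -2414)
-390*O(-3) - (N + L(n)) = -390*(-3) - (-2414 + 78/7) = 1170 - 1*(-16820/7) = 1170 + 16820/7 = 25010/7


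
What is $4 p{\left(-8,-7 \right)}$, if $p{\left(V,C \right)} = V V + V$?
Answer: $224$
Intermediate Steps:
$p{\left(V,C \right)} = V + V^{2}$ ($p{\left(V,C \right)} = V^{2} + V = V + V^{2}$)
$4 p{\left(-8,-7 \right)} = 4 \left(- 8 \left(1 - 8\right)\right) = 4 \left(\left(-8\right) \left(-7\right)\right) = 4 \cdot 56 = 224$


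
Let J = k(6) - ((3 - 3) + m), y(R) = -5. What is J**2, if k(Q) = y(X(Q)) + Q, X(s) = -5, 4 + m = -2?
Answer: 49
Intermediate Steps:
m = -6 (m = -4 - 2 = -6)
k(Q) = -5 + Q
J = 7 (J = (-5 + 6) - ((3 - 3) - 6) = 1 - (0 - 6) = 1 - 1*(-6) = 1 + 6 = 7)
J**2 = 7**2 = 49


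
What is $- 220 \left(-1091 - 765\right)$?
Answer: $408320$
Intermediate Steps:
$- 220 \left(-1091 - 765\right) = \left(-220\right) \left(-1856\right) = 408320$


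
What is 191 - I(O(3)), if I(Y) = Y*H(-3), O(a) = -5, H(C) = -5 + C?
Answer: 151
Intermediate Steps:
I(Y) = -8*Y (I(Y) = Y*(-5 - 3) = Y*(-8) = -8*Y)
191 - I(O(3)) = 191 - (-8)*(-5) = 191 - 1*40 = 191 - 40 = 151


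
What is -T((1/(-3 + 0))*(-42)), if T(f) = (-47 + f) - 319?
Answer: 352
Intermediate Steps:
T(f) = -366 + f
-T((1/(-3 + 0))*(-42)) = -(-366 + (1/(-3 + 0))*(-42)) = -(-366 + (1/(-3))*(-42)) = -(-366 + (1*(-1/3))*(-42)) = -(-366 - 1/3*(-42)) = -(-366 + 14) = -1*(-352) = 352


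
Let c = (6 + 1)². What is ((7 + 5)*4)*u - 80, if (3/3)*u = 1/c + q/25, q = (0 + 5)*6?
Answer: -5248/245 ≈ -21.420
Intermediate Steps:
c = 49 (c = 7² = 49)
q = 30 (q = 5*6 = 30)
u = 299/245 (u = 1/49 + 30/25 = 1*(1/49) + 30*(1/25) = 1/49 + 6/5 = 299/245 ≈ 1.2204)
((7 + 5)*4)*u - 80 = ((7 + 5)*4)*(299/245) - 80 = (12*4)*(299/245) - 80 = 48*(299/245) - 80 = 14352/245 - 80 = -5248/245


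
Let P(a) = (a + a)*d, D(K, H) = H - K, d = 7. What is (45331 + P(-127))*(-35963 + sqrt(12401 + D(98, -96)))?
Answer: -1566296539 + 43553*sqrt(12207) ≈ -1.5615e+9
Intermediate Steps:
P(a) = 14*a (P(a) = (a + a)*7 = (2*a)*7 = 14*a)
(45331 + P(-127))*(-35963 + sqrt(12401 + D(98, -96))) = (45331 + 14*(-127))*(-35963 + sqrt(12401 + (-96 - 1*98))) = (45331 - 1778)*(-35963 + sqrt(12401 + (-96 - 98))) = 43553*(-35963 + sqrt(12401 - 194)) = 43553*(-35963 + sqrt(12207)) = -1566296539 + 43553*sqrt(12207)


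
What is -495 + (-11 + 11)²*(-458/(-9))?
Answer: -495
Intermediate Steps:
-495 + (-11 + 11)²*(-458/(-9)) = -495 + 0²*(-458*(-⅑)) = -495 + 0*(458/9) = -495 + 0 = -495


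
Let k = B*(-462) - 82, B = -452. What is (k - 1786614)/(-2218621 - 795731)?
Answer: 98617/188397 ≈ 0.52345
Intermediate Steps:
k = 208742 (k = -452*(-462) - 82 = 208824 - 82 = 208742)
(k - 1786614)/(-2218621 - 795731) = (208742 - 1786614)/(-2218621 - 795731) = -1577872/(-3014352) = -1577872*(-1/3014352) = 98617/188397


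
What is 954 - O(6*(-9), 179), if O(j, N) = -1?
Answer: 955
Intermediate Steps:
954 - O(6*(-9), 179) = 954 - 1*(-1) = 954 + 1 = 955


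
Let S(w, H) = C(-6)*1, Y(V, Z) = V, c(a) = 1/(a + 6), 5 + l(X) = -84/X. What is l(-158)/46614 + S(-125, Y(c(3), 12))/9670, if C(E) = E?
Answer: -12754273/17804916510 ≈ -0.00071633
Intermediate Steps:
l(X) = -5 - 84/X
c(a) = 1/(6 + a)
S(w, H) = -6 (S(w, H) = -6*1 = -6)
l(-158)/46614 + S(-125, Y(c(3), 12))/9670 = (-5 - 84/(-158))/46614 - 6/9670 = (-5 - 84*(-1/158))*(1/46614) - 6*1/9670 = (-5 + 42/79)*(1/46614) - 3/4835 = -353/79*1/46614 - 3/4835 = -353/3682506 - 3/4835 = -12754273/17804916510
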